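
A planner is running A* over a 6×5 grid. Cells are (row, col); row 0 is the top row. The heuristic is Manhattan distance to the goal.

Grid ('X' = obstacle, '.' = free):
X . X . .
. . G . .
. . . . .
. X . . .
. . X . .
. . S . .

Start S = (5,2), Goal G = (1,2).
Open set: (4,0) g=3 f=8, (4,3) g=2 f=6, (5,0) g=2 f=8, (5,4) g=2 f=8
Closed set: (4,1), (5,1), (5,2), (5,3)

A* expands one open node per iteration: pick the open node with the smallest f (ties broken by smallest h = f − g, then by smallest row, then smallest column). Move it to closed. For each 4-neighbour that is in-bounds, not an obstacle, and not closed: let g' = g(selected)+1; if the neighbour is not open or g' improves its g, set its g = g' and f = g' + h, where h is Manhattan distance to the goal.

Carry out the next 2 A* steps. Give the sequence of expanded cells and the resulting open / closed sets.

order=[(4,3) → (3,3)]; open=[(2,3) g=4 f=6, (3,2) g=4 f=6, (3,4) g=4 f=8, (4,0) g=3 f=8, (4,4) g=3 f=8, (5,0) g=2 f=8, (5,4) g=2 f=8]; closed=[(3,3), (4,1), (4,3), (5,1), (5,2), (5,3)]

step 1: expand (4,3) (f=6, h=4) → closed; open now [(3,3) g=3 f=6, (4,0) g=3 f=8, (4,4) g=3 f=8, (5,0) g=2 f=8, (5,4) g=2 f=8]
step 2: expand (3,3) (f=6, h=3) → closed; open now [(2,3) g=4 f=6, (3,2) g=4 f=6, (3,4) g=4 f=8, (4,0) g=3 f=8, (4,4) g=3 f=8, (5,0) g=2 f=8, (5,4) g=2 f=8]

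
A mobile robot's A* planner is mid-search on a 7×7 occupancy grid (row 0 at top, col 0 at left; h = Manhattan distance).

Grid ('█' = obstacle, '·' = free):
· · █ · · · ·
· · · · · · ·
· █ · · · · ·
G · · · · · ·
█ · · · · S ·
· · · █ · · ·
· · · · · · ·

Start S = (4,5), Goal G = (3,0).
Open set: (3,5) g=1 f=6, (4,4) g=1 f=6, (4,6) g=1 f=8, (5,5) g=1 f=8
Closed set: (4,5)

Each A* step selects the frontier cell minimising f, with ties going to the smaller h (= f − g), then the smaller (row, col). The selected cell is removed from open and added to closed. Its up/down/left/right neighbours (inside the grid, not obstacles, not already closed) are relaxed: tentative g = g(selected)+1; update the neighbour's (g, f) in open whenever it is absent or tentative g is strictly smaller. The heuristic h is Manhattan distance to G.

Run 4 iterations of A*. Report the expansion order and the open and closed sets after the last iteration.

step 1: expand (3,5) (f=6, h=5) → closed; open now [(2,5) g=2 f=8, (3,4) g=2 f=6, (3,6) g=2 f=8, (4,4) g=1 f=6, (4,6) g=1 f=8, (5,5) g=1 f=8]
step 2: expand (3,4) (f=6, h=4) → closed; open now [(2,4) g=3 f=8, (2,5) g=2 f=8, (3,3) g=3 f=6, (3,6) g=2 f=8, (4,4) g=1 f=6, (4,6) g=1 f=8, (5,5) g=1 f=8]
step 3: expand (3,3) (f=6, h=3) → closed; open now [(2,3) g=4 f=8, (2,4) g=3 f=8, (2,5) g=2 f=8, (3,2) g=4 f=6, (3,6) g=2 f=8, (4,3) g=4 f=8, (4,4) g=1 f=6, (4,6) g=1 f=8, (5,5) g=1 f=8]
step 4: expand (3,2) (f=6, h=2) → closed; open now [(2,2) g=5 f=8, (2,3) g=4 f=8, (2,4) g=3 f=8, (2,5) g=2 f=8, (3,1) g=5 f=6, (3,6) g=2 f=8, (4,2) g=5 f=8, (4,3) g=4 f=8, (4,4) g=1 f=6, (4,6) g=1 f=8, (5,5) g=1 f=8]

order=[(3,5) → (3,4) → (3,3) → (3,2)]; open=[(2,2) g=5 f=8, (2,3) g=4 f=8, (2,4) g=3 f=8, (2,5) g=2 f=8, (3,1) g=5 f=6, (3,6) g=2 f=8, (4,2) g=5 f=8, (4,3) g=4 f=8, (4,4) g=1 f=6, (4,6) g=1 f=8, (5,5) g=1 f=8]; closed=[(3,2), (3,3), (3,4), (3,5), (4,5)]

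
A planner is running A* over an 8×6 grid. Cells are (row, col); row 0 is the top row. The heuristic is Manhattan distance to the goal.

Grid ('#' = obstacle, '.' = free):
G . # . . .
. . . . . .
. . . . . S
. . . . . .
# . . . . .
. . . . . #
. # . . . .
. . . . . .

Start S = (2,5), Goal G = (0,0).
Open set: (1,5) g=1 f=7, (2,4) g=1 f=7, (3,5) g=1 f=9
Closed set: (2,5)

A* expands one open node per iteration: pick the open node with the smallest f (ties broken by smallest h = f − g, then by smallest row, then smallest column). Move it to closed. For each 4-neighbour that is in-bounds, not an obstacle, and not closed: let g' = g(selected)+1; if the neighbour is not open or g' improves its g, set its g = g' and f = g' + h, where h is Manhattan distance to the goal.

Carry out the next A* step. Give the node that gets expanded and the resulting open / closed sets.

step 1: expand (1,5) (f=7, h=6) → closed; open now [(0,5) g=2 f=7, (1,4) g=2 f=7, (2,4) g=1 f=7, (3,5) g=1 f=9]

expanded=(1,5); open=[(0,5) g=2 f=7, (1,4) g=2 f=7, (2,4) g=1 f=7, (3,5) g=1 f=9]; closed=[(1,5), (2,5)]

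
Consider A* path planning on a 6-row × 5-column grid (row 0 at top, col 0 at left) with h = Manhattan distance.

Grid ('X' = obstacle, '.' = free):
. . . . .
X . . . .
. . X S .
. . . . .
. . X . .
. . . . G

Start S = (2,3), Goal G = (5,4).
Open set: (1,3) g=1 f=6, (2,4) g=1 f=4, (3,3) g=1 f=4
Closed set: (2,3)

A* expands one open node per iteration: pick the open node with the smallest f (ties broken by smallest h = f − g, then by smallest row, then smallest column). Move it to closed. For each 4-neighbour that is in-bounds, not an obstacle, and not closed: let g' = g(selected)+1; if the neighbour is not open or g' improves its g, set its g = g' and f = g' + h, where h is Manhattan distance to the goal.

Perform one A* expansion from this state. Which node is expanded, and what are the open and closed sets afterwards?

step 1: expand (2,4) (f=4, h=3) → closed; open now [(1,3) g=1 f=6, (1,4) g=2 f=6, (3,3) g=1 f=4, (3,4) g=2 f=4]

expanded=(2,4); open=[(1,3) g=1 f=6, (1,4) g=2 f=6, (3,3) g=1 f=4, (3,4) g=2 f=4]; closed=[(2,3), (2,4)]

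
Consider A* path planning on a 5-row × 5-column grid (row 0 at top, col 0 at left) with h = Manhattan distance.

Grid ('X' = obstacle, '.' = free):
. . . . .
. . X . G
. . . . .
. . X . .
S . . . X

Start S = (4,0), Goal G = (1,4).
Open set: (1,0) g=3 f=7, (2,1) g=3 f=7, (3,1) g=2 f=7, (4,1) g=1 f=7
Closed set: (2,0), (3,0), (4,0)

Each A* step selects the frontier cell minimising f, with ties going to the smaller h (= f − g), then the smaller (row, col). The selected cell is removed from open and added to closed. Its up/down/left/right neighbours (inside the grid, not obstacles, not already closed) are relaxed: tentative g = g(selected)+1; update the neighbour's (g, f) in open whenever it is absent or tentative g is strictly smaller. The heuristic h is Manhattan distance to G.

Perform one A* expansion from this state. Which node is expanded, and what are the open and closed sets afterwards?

expanded=(1,0); open=[(0,0) g=4 f=9, (1,1) g=4 f=7, (2,1) g=3 f=7, (3,1) g=2 f=7, (4,1) g=1 f=7]; closed=[(1,0), (2,0), (3,0), (4,0)]

step 1: expand (1,0) (f=7, h=4) → closed; open now [(0,0) g=4 f=9, (1,1) g=4 f=7, (2,1) g=3 f=7, (3,1) g=2 f=7, (4,1) g=1 f=7]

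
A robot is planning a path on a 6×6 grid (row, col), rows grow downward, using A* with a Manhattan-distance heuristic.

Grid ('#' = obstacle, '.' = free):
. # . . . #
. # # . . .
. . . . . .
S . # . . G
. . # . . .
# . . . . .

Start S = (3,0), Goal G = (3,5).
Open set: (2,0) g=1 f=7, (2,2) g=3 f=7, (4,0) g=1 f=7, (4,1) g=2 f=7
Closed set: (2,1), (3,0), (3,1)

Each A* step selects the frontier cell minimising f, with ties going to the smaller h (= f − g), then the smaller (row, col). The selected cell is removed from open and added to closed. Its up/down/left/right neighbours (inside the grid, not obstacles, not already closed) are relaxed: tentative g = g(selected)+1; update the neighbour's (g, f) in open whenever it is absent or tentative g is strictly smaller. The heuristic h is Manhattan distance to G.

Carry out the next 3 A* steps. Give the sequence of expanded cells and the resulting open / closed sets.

order=[(2,2) → (2,3) → (2,4)]; open=[(1,3) g=5 f=9, (1,4) g=6 f=9, (2,0) g=1 f=7, (2,5) g=6 f=7, (3,3) g=5 f=7, (3,4) g=6 f=7, (4,0) g=1 f=7, (4,1) g=2 f=7]; closed=[(2,1), (2,2), (2,3), (2,4), (3,0), (3,1)]

step 1: expand (2,2) (f=7, h=4) → closed; open now [(2,0) g=1 f=7, (2,3) g=4 f=7, (4,0) g=1 f=7, (4,1) g=2 f=7]
step 2: expand (2,3) (f=7, h=3) → closed; open now [(1,3) g=5 f=9, (2,0) g=1 f=7, (2,4) g=5 f=7, (3,3) g=5 f=7, (4,0) g=1 f=7, (4,1) g=2 f=7]
step 3: expand (2,4) (f=7, h=2) → closed; open now [(1,3) g=5 f=9, (1,4) g=6 f=9, (2,0) g=1 f=7, (2,5) g=6 f=7, (3,3) g=5 f=7, (3,4) g=6 f=7, (4,0) g=1 f=7, (4,1) g=2 f=7]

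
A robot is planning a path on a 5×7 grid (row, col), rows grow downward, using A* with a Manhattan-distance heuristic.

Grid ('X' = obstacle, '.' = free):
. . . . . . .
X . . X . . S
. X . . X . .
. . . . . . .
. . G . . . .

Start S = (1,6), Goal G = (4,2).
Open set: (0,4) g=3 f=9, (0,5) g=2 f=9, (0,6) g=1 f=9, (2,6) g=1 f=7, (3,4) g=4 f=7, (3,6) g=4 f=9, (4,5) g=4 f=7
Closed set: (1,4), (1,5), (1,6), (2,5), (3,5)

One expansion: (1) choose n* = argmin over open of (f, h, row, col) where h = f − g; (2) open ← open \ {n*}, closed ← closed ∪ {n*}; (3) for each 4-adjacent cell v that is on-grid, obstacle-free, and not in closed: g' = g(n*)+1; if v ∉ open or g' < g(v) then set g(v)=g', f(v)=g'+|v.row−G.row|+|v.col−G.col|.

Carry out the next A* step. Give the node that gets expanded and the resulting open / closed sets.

step 1: expand (3,4) (f=7, h=3) → closed; open now [(0,4) g=3 f=9, (0,5) g=2 f=9, (0,6) g=1 f=9, (2,6) g=1 f=7, (3,3) g=5 f=7, (3,6) g=4 f=9, (4,4) g=5 f=7, (4,5) g=4 f=7]

expanded=(3,4); open=[(0,4) g=3 f=9, (0,5) g=2 f=9, (0,6) g=1 f=9, (2,6) g=1 f=7, (3,3) g=5 f=7, (3,6) g=4 f=9, (4,4) g=5 f=7, (4,5) g=4 f=7]; closed=[(1,4), (1,5), (1,6), (2,5), (3,4), (3,5)]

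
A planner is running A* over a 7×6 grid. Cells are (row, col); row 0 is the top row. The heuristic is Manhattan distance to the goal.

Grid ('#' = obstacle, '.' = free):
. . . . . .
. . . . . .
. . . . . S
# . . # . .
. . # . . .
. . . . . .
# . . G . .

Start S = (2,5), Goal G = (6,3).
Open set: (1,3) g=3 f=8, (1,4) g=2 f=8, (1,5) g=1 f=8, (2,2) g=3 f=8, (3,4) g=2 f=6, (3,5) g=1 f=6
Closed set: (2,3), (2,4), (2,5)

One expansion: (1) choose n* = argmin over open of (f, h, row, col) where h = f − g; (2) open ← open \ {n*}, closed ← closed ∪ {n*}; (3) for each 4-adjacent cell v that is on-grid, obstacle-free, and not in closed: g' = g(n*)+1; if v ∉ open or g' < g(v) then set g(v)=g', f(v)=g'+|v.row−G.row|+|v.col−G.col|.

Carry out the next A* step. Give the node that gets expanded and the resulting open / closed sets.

expanded=(3,4); open=[(1,3) g=3 f=8, (1,4) g=2 f=8, (1,5) g=1 f=8, (2,2) g=3 f=8, (3,5) g=1 f=6, (4,4) g=3 f=6]; closed=[(2,3), (2,4), (2,5), (3,4)]

step 1: expand (3,4) (f=6, h=4) → closed; open now [(1,3) g=3 f=8, (1,4) g=2 f=8, (1,5) g=1 f=8, (2,2) g=3 f=8, (3,5) g=1 f=6, (4,4) g=3 f=6]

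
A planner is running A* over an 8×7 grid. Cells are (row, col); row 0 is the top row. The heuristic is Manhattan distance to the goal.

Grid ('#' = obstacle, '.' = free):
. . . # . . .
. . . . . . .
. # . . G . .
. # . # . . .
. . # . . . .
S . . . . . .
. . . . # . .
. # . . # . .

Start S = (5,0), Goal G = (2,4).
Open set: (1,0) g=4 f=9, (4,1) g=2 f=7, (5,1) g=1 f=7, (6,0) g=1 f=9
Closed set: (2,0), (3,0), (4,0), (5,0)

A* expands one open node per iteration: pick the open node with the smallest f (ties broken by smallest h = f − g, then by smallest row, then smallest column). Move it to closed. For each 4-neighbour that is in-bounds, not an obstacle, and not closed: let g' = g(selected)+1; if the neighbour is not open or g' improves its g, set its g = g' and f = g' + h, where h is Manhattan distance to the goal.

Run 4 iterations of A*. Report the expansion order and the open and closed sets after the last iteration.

order=[(4,1) → (5,1) → (5,2) → (5,3)]; open=[(1,0) g=4 f=9, (4,3) g=4 f=7, (5,4) g=4 f=7, (6,0) g=1 f=9, (6,1) g=2 f=9, (6,2) g=3 f=9, (6,3) g=4 f=9]; closed=[(2,0), (3,0), (4,0), (4,1), (5,0), (5,1), (5,2), (5,3)]

step 1: expand (4,1) (f=7, h=5) → closed; open now [(1,0) g=4 f=9, (5,1) g=1 f=7, (6,0) g=1 f=9]
step 2: expand (5,1) (f=7, h=6) → closed; open now [(1,0) g=4 f=9, (5,2) g=2 f=7, (6,0) g=1 f=9, (6,1) g=2 f=9]
step 3: expand (5,2) (f=7, h=5) → closed; open now [(1,0) g=4 f=9, (5,3) g=3 f=7, (6,0) g=1 f=9, (6,1) g=2 f=9, (6,2) g=3 f=9]
step 4: expand (5,3) (f=7, h=4) → closed; open now [(1,0) g=4 f=9, (4,3) g=4 f=7, (5,4) g=4 f=7, (6,0) g=1 f=9, (6,1) g=2 f=9, (6,2) g=3 f=9, (6,3) g=4 f=9]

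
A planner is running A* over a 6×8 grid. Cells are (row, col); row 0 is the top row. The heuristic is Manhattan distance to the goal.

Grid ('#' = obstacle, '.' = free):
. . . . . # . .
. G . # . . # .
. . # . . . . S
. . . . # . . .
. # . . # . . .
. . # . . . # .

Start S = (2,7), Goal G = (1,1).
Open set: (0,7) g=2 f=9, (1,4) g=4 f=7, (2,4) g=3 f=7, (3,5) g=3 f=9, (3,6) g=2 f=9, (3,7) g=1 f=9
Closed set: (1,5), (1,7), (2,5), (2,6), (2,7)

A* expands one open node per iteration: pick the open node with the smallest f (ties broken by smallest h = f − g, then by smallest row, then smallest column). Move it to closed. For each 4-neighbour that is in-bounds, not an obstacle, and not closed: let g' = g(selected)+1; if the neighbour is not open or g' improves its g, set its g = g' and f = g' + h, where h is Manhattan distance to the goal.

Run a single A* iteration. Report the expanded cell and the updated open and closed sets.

step 1: expand (1,4) (f=7, h=3) → closed; open now [(0,4) g=5 f=9, (0,7) g=2 f=9, (2,4) g=3 f=7, (3,5) g=3 f=9, (3,6) g=2 f=9, (3,7) g=1 f=9]

expanded=(1,4); open=[(0,4) g=5 f=9, (0,7) g=2 f=9, (2,4) g=3 f=7, (3,5) g=3 f=9, (3,6) g=2 f=9, (3,7) g=1 f=9]; closed=[(1,4), (1,5), (1,7), (2,5), (2,6), (2,7)]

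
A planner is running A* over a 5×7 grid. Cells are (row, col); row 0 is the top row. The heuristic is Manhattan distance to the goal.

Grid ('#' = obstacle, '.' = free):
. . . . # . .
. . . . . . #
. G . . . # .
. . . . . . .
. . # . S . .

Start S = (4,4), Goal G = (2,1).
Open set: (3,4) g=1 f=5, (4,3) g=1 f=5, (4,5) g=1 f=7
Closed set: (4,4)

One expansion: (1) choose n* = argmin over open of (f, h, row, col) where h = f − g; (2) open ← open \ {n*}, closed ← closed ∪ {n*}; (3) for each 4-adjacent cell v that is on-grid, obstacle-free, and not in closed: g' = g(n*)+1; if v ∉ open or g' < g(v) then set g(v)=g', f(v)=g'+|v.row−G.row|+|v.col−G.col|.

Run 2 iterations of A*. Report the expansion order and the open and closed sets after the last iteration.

order=[(3,4) → (2,4)]; open=[(1,4) g=3 f=7, (2,3) g=3 f=5, (3,3) g=2 f=5, (3,5) g=2 f=7, (4,3) g=1 f=5, (4,5) g=1 f=7]; closed=[(2,4), (3,4), (4,4)]

step 1: expand (3,4) (f=5, h=4) → closed; open now [(2,4) g=2 f=5, (3,3) g=2 f=5, (3,5) g=2 f=7, (4,3) g=1 f=5, (4,5) g=1 f=7]
step 2: expand (2,4) (f=5, h=3) → closed; open now [(1,4) g=3 f=7, (2,3) g=3 f=5, (3,3) g=2 f=5, (3,5) g=2 f=7, (4,3) g=1 f=5, (4,5) g=1 f=7]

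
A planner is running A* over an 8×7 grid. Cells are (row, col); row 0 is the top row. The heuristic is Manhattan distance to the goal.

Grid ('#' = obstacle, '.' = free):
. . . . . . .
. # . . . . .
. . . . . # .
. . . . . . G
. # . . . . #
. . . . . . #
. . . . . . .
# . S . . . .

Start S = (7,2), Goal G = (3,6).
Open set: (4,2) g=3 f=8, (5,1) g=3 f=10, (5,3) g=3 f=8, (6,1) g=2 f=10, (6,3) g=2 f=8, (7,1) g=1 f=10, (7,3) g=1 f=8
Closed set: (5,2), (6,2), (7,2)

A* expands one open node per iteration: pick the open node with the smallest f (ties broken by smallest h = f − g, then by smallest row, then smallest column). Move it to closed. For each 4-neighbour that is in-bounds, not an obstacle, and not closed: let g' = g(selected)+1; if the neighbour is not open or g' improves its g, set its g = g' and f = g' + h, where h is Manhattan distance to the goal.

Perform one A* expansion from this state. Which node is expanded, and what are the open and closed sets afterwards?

expanded=(4,2); open=[(3,2) g=4 f=8, (4,3) g=4 f=8, (5,1) g=3 f=10, (5,3) g=3 f=8, (6,1) g=2 f=10, (6,3) g=2 f=8, (7,1) g=1 f=10, (7,3) g=1 f=8]; closed=[(4,2), (5,2), (6,2), (7,2)]

step 1: expand (4,2) (f=8, h=5) → closed; open now [(3,2) g=4 f=8, (4,3) g=4 f=8, (5,1) g=3 f=10, (5,3) g=3 f=8, (6,1) g=2 f=10, (6,3) g=2 f=8, (7,1) g=1 f=10, (7,3) g=1 f=8]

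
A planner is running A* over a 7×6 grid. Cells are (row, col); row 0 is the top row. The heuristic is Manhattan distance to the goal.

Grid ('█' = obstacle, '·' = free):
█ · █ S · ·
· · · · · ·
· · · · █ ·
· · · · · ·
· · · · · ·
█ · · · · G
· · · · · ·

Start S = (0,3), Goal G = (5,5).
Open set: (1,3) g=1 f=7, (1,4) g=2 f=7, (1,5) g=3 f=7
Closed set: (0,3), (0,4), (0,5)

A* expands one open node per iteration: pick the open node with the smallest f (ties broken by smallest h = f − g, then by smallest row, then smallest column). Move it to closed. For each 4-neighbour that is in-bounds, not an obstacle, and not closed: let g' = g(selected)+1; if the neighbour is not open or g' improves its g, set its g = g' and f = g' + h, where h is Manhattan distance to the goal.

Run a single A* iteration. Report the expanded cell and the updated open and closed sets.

step 1: expand (1,5) (f=7, h=4) → closed; open now [(1,3) g=1 f=7, (1,4) g=2 f=7, (2,5) g=4 f=7]

expanded=(1,5); open=[(1,3) g=1 f=7, (1,4) g=2 f=7, (2,5) g=4 f=7]; closed=[(0,3), (0,4), (0,5), (1,5)]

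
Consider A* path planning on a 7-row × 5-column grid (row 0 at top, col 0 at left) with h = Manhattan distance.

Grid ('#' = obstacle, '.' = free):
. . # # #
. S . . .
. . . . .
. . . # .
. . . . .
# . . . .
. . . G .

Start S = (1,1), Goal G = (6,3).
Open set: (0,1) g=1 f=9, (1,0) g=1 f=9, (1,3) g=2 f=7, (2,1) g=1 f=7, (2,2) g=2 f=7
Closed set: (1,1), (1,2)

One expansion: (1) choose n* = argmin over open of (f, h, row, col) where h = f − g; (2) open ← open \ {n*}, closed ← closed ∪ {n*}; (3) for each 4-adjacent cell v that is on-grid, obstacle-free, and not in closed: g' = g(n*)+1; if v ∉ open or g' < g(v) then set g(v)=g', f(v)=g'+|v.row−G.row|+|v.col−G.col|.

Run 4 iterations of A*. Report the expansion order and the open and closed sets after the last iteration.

step 1: expand (1,3) (f=7, h=5) → closed; open now [(0,1) g=1 f=9, (1,0) g=1 f=9, (1,4) g=3 f=9, (2,1) g=1 f=7, (2,2) g=2 f=7, (2,3) g=3 f=7]
step 2: expand (2,3) (f=7, h=4) → closed; open now [(0,1) g=1 f=9, (1,0) g=1 f=9, (1,4) g=3 f=9, (2,1) g=1 f=7, (2,2) g=2 f=7, (2,4) g=4 f=9]
step 3: expand (2,2) (f=7, h=5) → closed; open now [(0,1) g=1 f=9, (1,0) g=1 f=9, (1,4) g=3 f=9, (2,1) g=1 f=7, (2,4) g=4 f=9, (3,2) g=3 f=7]
step 4: expand (3,2) (f=7, h=4) → closed; open now [(0,1) g=1 f=9, (1,0) g=1 f=9, (1,4) g=3 f=9, (2,1) g=1 f=7, (2,4) g=4 f=9, (3,1) g=4 f=9, (4,2) g=4 f=7]

order=[(1,3) → (2,3) → (2,2) → (3,2)]; open=[(0,1) g=1 f=9, (1,0) g=1 f=9, (1,4) g=3 f=9, (2,1) g=1 f=7, (2,4) g=4 f=9, (3,1) g=4 f=9, (4,2) g=4 f=7]; closed=[(1,1), (1,2), (1,3), (2,2), (2,3), (3,2)]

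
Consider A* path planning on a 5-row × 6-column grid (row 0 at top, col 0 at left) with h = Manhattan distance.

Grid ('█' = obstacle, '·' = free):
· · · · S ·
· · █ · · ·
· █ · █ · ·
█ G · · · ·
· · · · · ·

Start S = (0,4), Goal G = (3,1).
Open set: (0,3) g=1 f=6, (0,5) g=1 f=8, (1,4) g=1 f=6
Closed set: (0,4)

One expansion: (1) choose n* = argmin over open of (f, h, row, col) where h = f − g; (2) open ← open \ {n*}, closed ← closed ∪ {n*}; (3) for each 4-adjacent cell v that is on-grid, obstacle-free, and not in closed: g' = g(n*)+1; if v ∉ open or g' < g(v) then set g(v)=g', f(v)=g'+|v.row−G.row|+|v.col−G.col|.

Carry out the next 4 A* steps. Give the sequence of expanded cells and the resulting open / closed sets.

step 1: expand (0,3) (f=6, h=5) → closed; open now [(0,2) g=2 f=6, (0,5) g=1 f=8, (1,3) g=2 f=6, (1,4) g=1 f=6]
step 2: expand (0,2) (f=6, h=4) → closed; open now [(0,1) g=3 f=6, (0,5) g=1 f=8, (1,3) g=2 f=6, (1,4) g=1 f=6]
step 3: expand (0,1) (f=6, h=3) → closed; open now [(0,0) g=4 f=8, (0,5) g=1 f=8, (1,1) g=4 f=6, (1,3) g=2 f=6, (1,4) g=1 f=6]
step 4: expand (1,1) (f=6, h=2) → closed; open now [(0,0) g=4 f=8, (0,5) g=1 f=8, (1,0) g=5 f=8, (1,3) g=2 f=6, (1,4) g=1 f=6]

order=[(0,3) → (0,2) → (0,1) → (1,1)]; open=[(0,0) g=4 f=8, (0,5) g=1 f=8, (1,0) g=5 f=8, (1,3) g=2 f=6, (1,4) g=1 f=6]; closed=[(0,1), (0,2), (0,3), (0,4), (1,1)]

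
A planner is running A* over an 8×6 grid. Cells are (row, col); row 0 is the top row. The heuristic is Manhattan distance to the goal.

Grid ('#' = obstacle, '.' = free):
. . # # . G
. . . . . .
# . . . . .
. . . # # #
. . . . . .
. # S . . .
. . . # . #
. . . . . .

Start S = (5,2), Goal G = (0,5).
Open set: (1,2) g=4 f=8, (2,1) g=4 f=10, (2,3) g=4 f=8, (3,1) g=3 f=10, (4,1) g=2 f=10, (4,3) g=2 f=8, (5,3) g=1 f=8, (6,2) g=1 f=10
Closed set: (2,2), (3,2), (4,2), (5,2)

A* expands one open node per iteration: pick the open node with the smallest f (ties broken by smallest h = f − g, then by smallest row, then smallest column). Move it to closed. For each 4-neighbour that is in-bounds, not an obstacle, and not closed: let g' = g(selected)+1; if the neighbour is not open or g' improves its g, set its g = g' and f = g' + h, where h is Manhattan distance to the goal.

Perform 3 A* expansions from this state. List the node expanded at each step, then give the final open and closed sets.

order=[(1,2) → (1,3) → (1,4)]; open=[(0,4) g=7 f=8, (1,1) g=5 f=10, (1,5) g=7 f=8, (2,1) g=4 f=10, (2,3) g=4 f=8, (2,4) g=7 f=10, (3,1) g=3 f=10, (4,1) g=2 f=10, (4,3) g=2 f=8, (5,3) g=1 f=8, (6,2) g=1 f=10]; closed=[(1,2), (1,3), (1,4), (2,2), (3,2), (4,2), (5,2)]

step 1: expand (1,2) (f=8, h=4) → closed; open now [(1,1) g=5 f=10, (1,3) g=5 f=8, (2,1) g=4 f=10, (2,3) g=4 f=8, (3,1) g=3 f=10, (4,1) g=2 f=10, (4,3) g=2 f=8, (5,3) g=1 f=8, (6,2) g=1 f=10]
step 2: expand (1,3) (f=8, h=3) → closed; open now [(1,1) g=5 f=10, (1,4) g=6 f=8, (2,1) g=4 f=10, (2,3) g=4 f=8, (3,1) g=3 f=10, (4,1) g=2 f=10, (4,3) g=2 f=8, (5,3) g=1 f=8, (6,2) g=1 f=10]
step 3: expand (1,4) (f=8, h=2) → closed; open now [(0,4) g=7 f=8, (1,1) g=5 f=10, (1,5) g=7 f=8, (2,1) g=4 f=10, (2,3) g=4 f=8, (2,4) g=7 f=10, (3,1) g=3 f=10, (4,1) g=2 f=10, (4,3) g=2 f=8, (5,3) g=1 f=8, (6,2) g=1 f=10]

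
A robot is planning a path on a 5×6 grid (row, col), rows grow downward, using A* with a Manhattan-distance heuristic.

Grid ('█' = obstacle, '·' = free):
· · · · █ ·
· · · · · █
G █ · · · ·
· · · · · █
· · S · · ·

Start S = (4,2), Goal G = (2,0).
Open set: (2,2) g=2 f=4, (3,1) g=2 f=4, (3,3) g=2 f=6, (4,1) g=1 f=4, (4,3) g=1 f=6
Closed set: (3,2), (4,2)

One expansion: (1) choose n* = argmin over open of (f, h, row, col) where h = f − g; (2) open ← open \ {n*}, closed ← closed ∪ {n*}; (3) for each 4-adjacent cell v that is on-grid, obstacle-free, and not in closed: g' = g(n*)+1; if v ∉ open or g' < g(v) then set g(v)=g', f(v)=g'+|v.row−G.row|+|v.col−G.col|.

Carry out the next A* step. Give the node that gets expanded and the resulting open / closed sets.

expanded=(2,2); open=[(1,2) g=3 f=6, (2,3) g=3 f=6, (3,1) g=2 f=4, (3,3) g=2 f=6, (4,1) g=1 f=4, (4,3) g=1 f=6]; closed=[(2,2), (3,2), (4,2)]

step 1: expand (2,2) (f=4, h=2) → closed; open now [(1,2) g=3 f=6, (2,3) g=3 f=6, (3,1) g=2 f=4, (3,3) g=2 f=6, (4,1) g=1 f=4, (4,3) g=1 f=6]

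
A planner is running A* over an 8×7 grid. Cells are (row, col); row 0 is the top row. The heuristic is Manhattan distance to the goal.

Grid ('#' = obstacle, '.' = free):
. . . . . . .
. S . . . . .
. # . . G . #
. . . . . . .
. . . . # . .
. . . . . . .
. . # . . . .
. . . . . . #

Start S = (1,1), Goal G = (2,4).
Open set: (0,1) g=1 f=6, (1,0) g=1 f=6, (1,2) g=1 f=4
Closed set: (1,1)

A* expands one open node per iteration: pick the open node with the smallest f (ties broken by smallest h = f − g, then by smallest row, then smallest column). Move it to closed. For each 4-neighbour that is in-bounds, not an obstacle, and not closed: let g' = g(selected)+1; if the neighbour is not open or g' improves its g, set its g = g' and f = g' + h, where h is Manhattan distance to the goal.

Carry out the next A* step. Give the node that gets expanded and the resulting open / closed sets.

step 1: expand (1,2) (f=4, h=3) → closed; open now [(0,1) g=1 f=6, (0,2) g=2 f=6, (1,0) g=1 f=6, (1,3) g=2 f=4, (2,2) g=2 f=4]

expanded=(1,2); open=[(0,1) g=1 f=6, (0,2) g=2 f=6, (1,0) g=1 f=6, (1,3) g=2 f=4, (2,2) g=2 f=4]; closed=[(1,1), (1,2)]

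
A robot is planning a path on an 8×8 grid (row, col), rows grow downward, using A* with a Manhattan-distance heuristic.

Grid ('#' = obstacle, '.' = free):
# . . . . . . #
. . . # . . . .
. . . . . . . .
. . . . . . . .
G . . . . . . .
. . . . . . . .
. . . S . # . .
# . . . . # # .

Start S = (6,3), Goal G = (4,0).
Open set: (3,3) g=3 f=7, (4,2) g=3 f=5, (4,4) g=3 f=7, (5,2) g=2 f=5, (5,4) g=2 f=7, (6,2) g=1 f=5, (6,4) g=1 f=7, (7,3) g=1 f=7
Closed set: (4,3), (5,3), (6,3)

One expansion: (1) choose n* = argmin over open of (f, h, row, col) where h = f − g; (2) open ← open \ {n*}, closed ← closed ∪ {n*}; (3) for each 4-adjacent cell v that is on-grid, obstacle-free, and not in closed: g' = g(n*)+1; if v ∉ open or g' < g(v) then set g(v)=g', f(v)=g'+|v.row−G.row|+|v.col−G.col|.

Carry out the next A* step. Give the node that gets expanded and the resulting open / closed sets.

step 1: expand (4,2) (f=5, h=2) → closed; open now [(3,2) g=4 f=7, (3,3) g=3 f=7, (4,1) g=4 f=5, (4,4) g=3 f=7, (5,2) g=2 f=5, (5,4) g=2 f=7, (6,2) g=1 f=5, (6,4) g=1 f=7, (7,3) g=1 f=7]

expanded=(4,2); open=[(3,2) g=4 f=7, (3,3) g=3 f=7, (4,1) g=4 f=5, (4,4) g=3 f=7, (5,2) g=2 f=5, (5,4) g=2 f=7, (6,2) g=1 f=5, (6,4) g=1 f=7, (7,3) g=1 f=7]; closed=[(4,2), (4,3), (5,3), (6,3)]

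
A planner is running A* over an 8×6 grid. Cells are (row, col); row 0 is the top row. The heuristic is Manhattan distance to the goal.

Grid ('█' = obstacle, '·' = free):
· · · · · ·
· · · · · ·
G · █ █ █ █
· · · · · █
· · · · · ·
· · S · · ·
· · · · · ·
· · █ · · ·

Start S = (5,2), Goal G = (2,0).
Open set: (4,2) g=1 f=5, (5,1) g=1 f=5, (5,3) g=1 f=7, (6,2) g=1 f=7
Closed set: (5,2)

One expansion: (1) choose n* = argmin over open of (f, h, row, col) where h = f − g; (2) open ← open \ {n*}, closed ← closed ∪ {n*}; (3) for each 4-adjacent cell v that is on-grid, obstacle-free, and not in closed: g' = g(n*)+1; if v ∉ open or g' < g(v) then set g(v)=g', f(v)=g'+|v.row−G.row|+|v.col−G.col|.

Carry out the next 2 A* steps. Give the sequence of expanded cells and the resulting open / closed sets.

order=[(4,2) → (3,2)]; open=[(3,1) g=3 f=5, (3,3) g=3 f=7, (4,1) g=2 f=5, (4,3) g=2 f=7, (5,1) g=1 f=5, (5,3) g=1 f=7, (6,2) g=1 f=7]; closed=[(3,2), (4,2), (5,2)]

step 1: expand (4,2) (f=5, h=4) → closed; open now [(3,2) g=2 f=5, (4,1) g=2 f=5, (4,3) g=2 f=7, (5,1) g=1 f=5, (5,3) g=1 f=7, (6,2) g=1 f=7]
step 2: expand (3,2) (f=5, h=3) → closed; open now [(3,1) g=3 f=5, (3,3) g=3 f=7, (4,1) g=2 f=5, (4,3) g=2 f=7, (5,1) g=1 f=5, (5,3) g=1 f=7, (6,2) g=1 f=7]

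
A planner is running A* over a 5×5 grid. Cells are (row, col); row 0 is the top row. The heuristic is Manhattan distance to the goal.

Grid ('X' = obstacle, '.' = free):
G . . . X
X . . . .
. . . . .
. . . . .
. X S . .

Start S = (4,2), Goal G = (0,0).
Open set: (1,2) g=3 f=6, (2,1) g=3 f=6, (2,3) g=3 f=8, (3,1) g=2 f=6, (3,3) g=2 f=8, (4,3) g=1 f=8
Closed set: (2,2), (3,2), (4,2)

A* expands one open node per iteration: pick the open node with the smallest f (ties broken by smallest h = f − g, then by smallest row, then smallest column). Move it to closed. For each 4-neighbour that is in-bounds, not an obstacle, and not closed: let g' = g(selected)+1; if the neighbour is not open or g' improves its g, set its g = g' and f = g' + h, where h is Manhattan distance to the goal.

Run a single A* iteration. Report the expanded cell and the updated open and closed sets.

step 1: expand (1,2) (f=6, h=3) → closed; open now [(0,2) g=4 f=6, (1,1) g=4 f=6, (1,3) g=4 f=8, (2,1) g=3 f=6, (2,3) g=3 f=8, (3,1) g=2 f=6, (3,3) g=2 f=8, (4,3) g=1 f=8]

expanded=(1,2); open=[(0,2) g=4 f=6, (1,1) g=4 f=6, (1,3) g=4 f=8, (2,1) g=3 f=6, (2,3) g=3 f=8, (3,1) g=2 f=6, (3,3) g=2 f=8, (4,3) g=1 f=8]; closed=[(1,2), (2,2), (3,2), (4,2)]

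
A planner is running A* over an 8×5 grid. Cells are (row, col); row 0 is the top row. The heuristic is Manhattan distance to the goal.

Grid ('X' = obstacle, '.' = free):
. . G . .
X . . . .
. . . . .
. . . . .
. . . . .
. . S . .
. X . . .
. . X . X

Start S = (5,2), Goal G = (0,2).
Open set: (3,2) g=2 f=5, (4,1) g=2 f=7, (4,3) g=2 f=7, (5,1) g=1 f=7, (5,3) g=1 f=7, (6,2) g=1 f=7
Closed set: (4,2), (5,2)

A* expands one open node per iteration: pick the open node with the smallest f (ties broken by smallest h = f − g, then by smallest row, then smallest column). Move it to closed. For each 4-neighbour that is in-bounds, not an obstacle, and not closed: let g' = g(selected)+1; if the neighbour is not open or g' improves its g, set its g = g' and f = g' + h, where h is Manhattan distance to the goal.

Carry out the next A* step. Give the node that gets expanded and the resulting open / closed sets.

step 1: expand (3,2) (f=5, h=3) → closed; open now [(2,2) g=3 f=5, (3,1) g=3 f=7, (3,3) g=3 f=7, (4,1) g=2 f=7, (4,3) g=2 f=7, (5,1) g=1 f=7, (5,3) g=1 f=7, (6,2) g=1 f=7]

expanded=(3,2); open=[(2,2) g=3 f=5, (3,1) g=3 f=7, (3,3) g=3 f=7, (4,1) g=2 f=7, (4,3) g=2 f=7, (5,1) g=1 f=7, (5,3) g=1 f=7, (6,2) g=1 f=7]; closed=[(3,2), (4,2), (5,2)]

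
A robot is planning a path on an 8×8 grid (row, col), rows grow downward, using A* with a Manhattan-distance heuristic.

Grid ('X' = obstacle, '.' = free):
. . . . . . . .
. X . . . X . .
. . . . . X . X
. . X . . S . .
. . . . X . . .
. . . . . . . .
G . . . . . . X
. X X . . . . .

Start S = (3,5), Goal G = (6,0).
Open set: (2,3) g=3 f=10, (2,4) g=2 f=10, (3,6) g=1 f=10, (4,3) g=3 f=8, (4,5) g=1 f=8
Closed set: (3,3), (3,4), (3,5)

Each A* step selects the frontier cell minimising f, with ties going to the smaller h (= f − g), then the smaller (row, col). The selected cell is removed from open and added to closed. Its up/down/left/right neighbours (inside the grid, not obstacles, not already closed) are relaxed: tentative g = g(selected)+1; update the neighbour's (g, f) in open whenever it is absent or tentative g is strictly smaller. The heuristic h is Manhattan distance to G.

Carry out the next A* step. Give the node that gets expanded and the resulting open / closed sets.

step 1: expand (4,3) (f=8, h=5) → closed; open now [(2,3) g=3 f=10, (2,4) g=2 f=10, (3,6) g=1 f=10, (4,2) g=4 f=8, (4,5) g=1 f=8, (5,3) g=4 f=8]

expanded=(4,3); open=[(2,3) g=3 f=10, (2,4) g=2 f=10, (3,6) g=1 f=10, (4,2) g=4 f=8, (4,5) g=1 f=8, (5,3) g=4 f=8]; closed=[(3,3), (3,4), (3,5), (4,3)]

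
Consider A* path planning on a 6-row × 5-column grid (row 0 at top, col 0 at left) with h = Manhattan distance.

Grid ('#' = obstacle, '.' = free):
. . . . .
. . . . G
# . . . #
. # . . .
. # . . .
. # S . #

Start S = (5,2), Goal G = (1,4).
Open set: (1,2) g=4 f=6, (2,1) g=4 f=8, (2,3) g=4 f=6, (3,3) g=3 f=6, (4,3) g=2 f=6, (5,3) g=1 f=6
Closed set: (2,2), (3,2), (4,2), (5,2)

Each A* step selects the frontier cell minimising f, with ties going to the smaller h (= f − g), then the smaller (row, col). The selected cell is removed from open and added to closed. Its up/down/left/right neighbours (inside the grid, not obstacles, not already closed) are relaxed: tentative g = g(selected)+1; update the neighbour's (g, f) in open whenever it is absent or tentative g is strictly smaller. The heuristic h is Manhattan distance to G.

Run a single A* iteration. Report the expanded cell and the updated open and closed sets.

expanded=(1,2); open=[(0,2) g=5 f=8, (1,1) g=5 f=8, (1,3) g=5 f=6, (2,1) g=4 f=8, (2,3) g=4 f=6, (3,3) g=3 f=6, (4,3) g=2 f=6, (5,3) g=1 f=6]; closed=[(1,2), (2,2), (3,2), (4,2), (5,2)]

step 1: expand (1,2) (f=6, h=2) → closed; open now [(0,2) g=5 f=8, (1,1) g=5 f=8, (1,3) g=5 f=6, (2,1) g=4 f=8, (2,3) g=4 f=6, (3,3) g=3 f=6, (4,3) g=2 f=6, (5,3) g=1 f=6]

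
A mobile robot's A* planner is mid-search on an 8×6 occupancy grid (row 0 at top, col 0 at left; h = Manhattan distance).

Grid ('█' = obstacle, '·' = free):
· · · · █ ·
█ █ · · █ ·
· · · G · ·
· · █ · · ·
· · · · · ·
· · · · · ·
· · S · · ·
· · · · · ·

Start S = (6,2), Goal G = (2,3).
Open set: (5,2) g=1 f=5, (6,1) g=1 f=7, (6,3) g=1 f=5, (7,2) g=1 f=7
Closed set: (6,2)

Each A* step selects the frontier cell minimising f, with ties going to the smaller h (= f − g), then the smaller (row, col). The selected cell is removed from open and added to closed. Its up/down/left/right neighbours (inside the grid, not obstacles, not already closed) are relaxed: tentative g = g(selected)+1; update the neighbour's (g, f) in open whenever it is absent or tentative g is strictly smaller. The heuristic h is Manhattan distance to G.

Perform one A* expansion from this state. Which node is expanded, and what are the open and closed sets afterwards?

expanded=(5,2); open=[(4,2) g=2 f=5, (5,1) g=2 f=7, (5,3) g=2 f=5, (6,1) g=1 f=7, (6,3) g=1 f=5, (7,2) g=1 f=7]; closed=[(5,2), (6,2)]

step 1: expand (5,2) (f=5, h=4) → closed; open now [(4,2) g=2 f=5, (5,1) g=2 f=7, (5,3) g=2 f=5, (6,1) g=1 f=7, (6,3) g=1 f=5, (7,2) g=1 f=7]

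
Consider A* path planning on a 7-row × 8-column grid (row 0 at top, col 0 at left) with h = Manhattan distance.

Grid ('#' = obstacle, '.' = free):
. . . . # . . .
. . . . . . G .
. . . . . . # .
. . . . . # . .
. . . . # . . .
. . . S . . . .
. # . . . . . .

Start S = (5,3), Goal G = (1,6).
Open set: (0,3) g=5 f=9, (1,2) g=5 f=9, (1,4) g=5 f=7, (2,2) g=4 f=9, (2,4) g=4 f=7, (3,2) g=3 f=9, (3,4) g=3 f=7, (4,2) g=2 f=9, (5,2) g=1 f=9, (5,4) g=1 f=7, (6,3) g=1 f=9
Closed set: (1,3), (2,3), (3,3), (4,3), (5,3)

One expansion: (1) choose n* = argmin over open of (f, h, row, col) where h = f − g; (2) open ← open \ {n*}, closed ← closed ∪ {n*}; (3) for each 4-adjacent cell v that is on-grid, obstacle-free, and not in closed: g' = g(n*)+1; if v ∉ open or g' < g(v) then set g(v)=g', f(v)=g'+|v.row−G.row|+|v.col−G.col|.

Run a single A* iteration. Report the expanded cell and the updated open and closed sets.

expanded=(1,4); open=[(0,3) g=5 f=9, (1,2) g=5 f=9, (1,5) g=6 f=7, (2,2) g=4 f=9, (2,4) g=4 f=7, (3,2) g=3 f=9, (3,4) g=3 f=7, (4,2) g=2 f=9, (5,2) g=1 f=9, (5,4) g=1 f=7, (6,3) g=1 f=9]; closed=[(1,3), (1,4), (2,3), (3,3), (4,3), (5,3)]

step 1: expand (1,4) (f=7, h=2) → closed; open now [(0,3) g=5 f=9, (1,2) g=5 f=9, (1,5) g=6 f=7, (2,2) g=4 f=9, (2,4) g=4 f=7, (3,2) g=3 f=9, (3,4) g=3 f=7, (4,2) g=2 f=9, (5,2) g=1 f=9, (5,4) g=1 f=7, (6,3) g=1 f=9]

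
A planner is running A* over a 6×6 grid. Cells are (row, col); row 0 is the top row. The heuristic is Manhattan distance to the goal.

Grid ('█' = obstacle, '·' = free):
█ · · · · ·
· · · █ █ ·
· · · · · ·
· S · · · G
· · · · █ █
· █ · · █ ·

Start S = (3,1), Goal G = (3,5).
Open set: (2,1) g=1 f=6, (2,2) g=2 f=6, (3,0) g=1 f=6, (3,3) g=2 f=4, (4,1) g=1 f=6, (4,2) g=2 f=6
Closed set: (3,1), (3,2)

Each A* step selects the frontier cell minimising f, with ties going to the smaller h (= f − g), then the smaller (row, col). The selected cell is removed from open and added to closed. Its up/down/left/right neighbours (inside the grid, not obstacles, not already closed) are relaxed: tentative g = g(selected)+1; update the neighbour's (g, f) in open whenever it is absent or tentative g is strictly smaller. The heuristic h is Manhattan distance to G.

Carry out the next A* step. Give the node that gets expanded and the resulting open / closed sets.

step 1: expand (3,3) (f=4, h=2) → closed; open now [(2,1) g=1 f=6, (2,2) g=2 f=6, (2,3) g=3 f=6, (3,0) g=1 f=6, (3,4) g=3 f=4, (4,1) g=1 f=6, (4,2) g=2 f=6, (4,3) g=3 f=6]

expanded=(3,3); open=[(2,1) g=1 f=6, (2,2) g=2 f=6, (2,3) g=3 f=6, (3,0) g=1 f=6, (3,4) g=3 f=4, (4,1) g=1 f=6, (4,2) g=2 f=6, (4,3) g=3 f=6]; closed=[(3,1), (3,2), (3,3)]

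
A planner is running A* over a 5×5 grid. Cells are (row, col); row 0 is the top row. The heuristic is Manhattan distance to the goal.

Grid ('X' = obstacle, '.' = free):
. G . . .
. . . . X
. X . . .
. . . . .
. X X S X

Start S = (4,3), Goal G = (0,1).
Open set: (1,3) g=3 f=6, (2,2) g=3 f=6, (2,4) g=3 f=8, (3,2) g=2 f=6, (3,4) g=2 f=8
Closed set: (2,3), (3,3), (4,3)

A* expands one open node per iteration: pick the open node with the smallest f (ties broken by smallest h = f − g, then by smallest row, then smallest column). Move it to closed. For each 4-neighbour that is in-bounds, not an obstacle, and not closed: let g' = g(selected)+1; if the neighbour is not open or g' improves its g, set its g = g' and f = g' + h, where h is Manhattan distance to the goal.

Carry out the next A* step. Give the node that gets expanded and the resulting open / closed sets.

expanded=(1,3); open=[(0,3) g=4 f=6, (1,2) g=4 f=6, (2,2) g=3 f=6, (2,4) g=3 f=8, (3,2) g=2 f=6, (3,4) g=2 f=8]; closed=[(1,3), (2,3), (3,3), (4,3)]

step 1: expand (1,3) (f=6, h=3) → closed; open now [(0,3) g=4 f=6, (1,2) g=4 f=6, (2,2) g=3 f=6, (2,4) g=3 f=8, (3,2) g=2 f=6, (3,4) g=2 f=8]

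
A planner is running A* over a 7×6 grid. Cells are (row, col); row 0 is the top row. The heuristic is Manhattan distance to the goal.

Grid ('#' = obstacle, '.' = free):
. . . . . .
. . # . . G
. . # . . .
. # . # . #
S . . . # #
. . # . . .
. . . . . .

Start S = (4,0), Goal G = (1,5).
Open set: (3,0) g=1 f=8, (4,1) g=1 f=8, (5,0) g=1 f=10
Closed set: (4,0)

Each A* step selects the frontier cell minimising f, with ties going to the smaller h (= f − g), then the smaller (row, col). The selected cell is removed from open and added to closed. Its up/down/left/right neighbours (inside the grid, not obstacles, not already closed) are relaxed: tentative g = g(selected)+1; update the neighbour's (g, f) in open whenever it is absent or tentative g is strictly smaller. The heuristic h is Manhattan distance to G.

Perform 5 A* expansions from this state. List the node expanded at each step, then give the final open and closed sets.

order=[(3,0) → (2,0) → (1,0) → (1,1) → (2,1)]; open=[(0,0) g=4 f=10, (0,1) g=5 f=10, (4,1) g=1 f=8, (5,0) g=1 f=10]; closed=[(1,0), (1,1), (2,0), (2,1), (3,0), (4,0)]

step 1: expand (3,0) (f=8, h=7) → closed; open now [(2,0) g=2 f=8, (4,1) g=1 f=8, (5,0) g=1 f=10]
step 2: expand (2,0) (f=8, h=6) → closed; open now [(1,0) g=3 f=8, (2,1) g=3 f=8, (4,1) g=1 f=8, (5,0) g=1 f=10]
step 3: expand (1,0) (f=8, h=5) → closed; open now [(0,0) g=4 f=10, (1,1) g=4 f=8, (2,1) g=3 f=8, (4,1) g=1 f=8, (5,0) g=1 f=10]
step 4: expand (1,1) (f=8, h=4) → closed; open now [(0,0) g=4 f=10, (0,1) g=5 f=10, (2,1) g=3 f=8, (4,1) g=1 f=8, (5,0) g=1 f=10]
step 5: expand (2,1) (f=8, h=5) → closed; open now [(0,0) g=4 f=10, (0,1) g=5 f=10, (4,1) g=1 f=8, (5,0) g=1 f=10]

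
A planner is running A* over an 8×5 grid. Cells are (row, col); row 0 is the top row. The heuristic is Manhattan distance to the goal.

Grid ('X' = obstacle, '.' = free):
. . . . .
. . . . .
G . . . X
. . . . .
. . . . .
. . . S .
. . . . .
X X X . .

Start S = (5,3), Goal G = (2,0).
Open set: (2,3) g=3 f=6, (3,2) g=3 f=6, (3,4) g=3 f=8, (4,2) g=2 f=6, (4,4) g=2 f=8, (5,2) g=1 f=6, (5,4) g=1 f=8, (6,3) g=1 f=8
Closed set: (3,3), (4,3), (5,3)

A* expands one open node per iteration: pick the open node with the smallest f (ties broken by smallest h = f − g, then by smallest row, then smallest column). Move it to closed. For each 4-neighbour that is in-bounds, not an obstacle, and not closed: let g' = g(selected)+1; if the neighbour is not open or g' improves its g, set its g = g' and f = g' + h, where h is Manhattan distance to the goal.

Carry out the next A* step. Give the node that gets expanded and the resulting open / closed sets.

step 1: expand (2,3) (f=6, h=3) → closed; open now [(1,3) g=4 f=8, (2,2) g=4 f=6, (3,2) g=3 f=6, (3,4) g=3 f=8, (4,2) g=2 f=6, (4,4) g=2 f=8, (5,2) g=1 f=6, (5,4) g=1 f=8, (6,3) g=1 f=8]

expanded=(2,3); open=[(1,3) g=4 f=8, (2,2) g=4 f=6, (3,2) g=3 f=6, (3,4) g=3 f=8, (4,2) g=2 f=6, (4,4) g=2 f=8, (5,2) g=1 f=6, (5,4) g=1 f=8, (6,3) g=1 f=8]; closed=[(2,3), (3,3), (4,3), (5,3)]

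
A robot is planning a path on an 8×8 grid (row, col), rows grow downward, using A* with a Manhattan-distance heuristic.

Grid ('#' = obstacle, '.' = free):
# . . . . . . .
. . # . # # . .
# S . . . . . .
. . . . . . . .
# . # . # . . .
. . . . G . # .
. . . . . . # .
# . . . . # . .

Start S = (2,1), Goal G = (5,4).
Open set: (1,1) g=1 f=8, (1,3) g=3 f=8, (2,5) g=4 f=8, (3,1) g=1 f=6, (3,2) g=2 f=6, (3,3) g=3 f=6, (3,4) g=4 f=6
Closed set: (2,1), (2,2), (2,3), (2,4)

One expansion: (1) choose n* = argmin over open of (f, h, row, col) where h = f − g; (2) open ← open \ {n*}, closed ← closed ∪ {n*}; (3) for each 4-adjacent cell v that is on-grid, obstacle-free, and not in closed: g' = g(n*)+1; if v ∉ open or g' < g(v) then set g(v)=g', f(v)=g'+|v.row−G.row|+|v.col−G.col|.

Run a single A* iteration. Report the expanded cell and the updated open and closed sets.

expanded=(3,4); open=[(1,1) g=1 f=8, (1,3) g=3 f=8, (2,5) g=4 f=8, (3,1) g=1 f=6, (3,2) g=2 f=6, (3,3) g=3 f=6, (3,5) g=5 f=8]; closed=[(2,1), (2,2), (2,3), (2,4), (3,4)]

step 1: expand (3,4) (f=6, h=2) → closed; open now [(1,1) g=1 f=8, (1,3) g=3 f=8, (2,5) g=4 f=8, (3,1) g=1 f=6, (3,2) g=2 f=6, (3,3) g=3 f=6, (3,5) g=5 f=8]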